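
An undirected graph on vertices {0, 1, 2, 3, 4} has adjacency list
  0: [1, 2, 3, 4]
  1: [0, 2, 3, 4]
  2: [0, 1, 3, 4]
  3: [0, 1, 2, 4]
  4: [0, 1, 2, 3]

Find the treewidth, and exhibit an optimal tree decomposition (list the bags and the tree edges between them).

Treewidth 4.
One such decomposition:
Bags: B1 = {0, 1, 2, 3, 4}
Tree: (single bag)

With just one bag of size 5, the width is 5 − 1 = 4, so tw(G) ≤ 4. Conversely, {0, 1, 2, 3, 4} is a clique of size 5, and the vertices of any clique must share a bag in every tree decomposition; so some bag has ≥ 5 vertices and tw(G) ≥ 4. Combining the bounds, tw(G) = 4.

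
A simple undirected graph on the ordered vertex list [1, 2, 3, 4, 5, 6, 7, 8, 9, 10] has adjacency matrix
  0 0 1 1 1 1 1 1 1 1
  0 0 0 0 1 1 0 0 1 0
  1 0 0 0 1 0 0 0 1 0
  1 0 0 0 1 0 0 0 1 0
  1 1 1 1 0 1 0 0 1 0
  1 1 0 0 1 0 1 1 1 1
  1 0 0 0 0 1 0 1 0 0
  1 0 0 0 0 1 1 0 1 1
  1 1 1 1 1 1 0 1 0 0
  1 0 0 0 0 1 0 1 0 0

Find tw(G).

A width-3 tree decomposition is:
Bags: B1 = {1, 5, 6, 9}  B2 = {1, 3, 5, 9}  B3 = {1, 6, 8, 9}  B4 = {1, 6, 8, 10}  B5 = {2, 5, 6, 9}  B6 = {1, 6, 7, 8}  B7 = {1, 4, 5, 9}
Tree: B1–B2, B1–B3, B3–B4, B1–B5, B3–B6, B1–B7
Every bag has size at most 4, so the width is 4 − 1 = 3 and tw(G) ≤ 3. For the lower bound, the 4 vertices {1, 3, 5, 9} are pairwise adjacent, and any tree decomposition puts a clique entirely inside one bag — forcing width ≥ 3. Therefore the treewidth is 3.

3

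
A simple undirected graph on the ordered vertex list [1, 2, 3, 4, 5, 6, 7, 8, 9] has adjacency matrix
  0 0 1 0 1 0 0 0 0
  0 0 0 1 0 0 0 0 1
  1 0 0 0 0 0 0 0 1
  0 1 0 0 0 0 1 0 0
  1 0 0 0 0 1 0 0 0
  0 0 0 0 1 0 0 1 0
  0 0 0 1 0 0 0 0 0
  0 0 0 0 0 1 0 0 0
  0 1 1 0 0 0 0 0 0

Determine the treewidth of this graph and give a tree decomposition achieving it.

Treewidth 1.
One optimal decomposition is:
Bags: B1 = {4, 7}  B2 = {2, 4}  B3 = {2, 9}  B4 = {3, 9}  B5 = {1, 3}  B6 = {1, 5}  B7 = {5, 6}  B8 = {6, 8}
Tree: B1–B2, B2–B3, B3–B4, B4–B5, B5–B6, B6–B7, B7–B8

The largest bag has 2 vertices, giving width 1; this decomposition certifies tw(G) ≤ 1. Since G has at least one edge (e.g. 7–4), it is not an edgeless graph, so tw(G) ≥ 1. Hence tw(G) = 1 exactly.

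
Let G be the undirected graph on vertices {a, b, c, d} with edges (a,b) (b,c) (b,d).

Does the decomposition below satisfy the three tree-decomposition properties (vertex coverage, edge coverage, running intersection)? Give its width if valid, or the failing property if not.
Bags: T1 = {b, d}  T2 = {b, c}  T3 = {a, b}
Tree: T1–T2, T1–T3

Vertex coverage: the bags together contain {a, b, c, d}, the full vertex set. Edge coverage: each edge of G has both endpoints in at least one bag. Running intersection: for every vertex, the bags containing it form a connected subtree. All three properties hold, so this is a valid tree decomposition of width max|bag| − 1 = 1, and hence tw(G) ≤ 1.

Yes; width 1.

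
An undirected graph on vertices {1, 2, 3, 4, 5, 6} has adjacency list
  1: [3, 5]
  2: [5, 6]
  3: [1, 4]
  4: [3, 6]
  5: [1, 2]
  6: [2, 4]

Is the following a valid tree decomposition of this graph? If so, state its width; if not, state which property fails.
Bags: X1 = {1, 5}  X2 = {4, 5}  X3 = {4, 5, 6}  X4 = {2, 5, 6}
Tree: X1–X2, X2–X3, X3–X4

No — vertex 3 appears in no bag.

A tree decomposition must satisfy three properties: every vertex lies in some bag; for every edge, both endpoints lie together in some bag; and for every vertex, the bags containing it form a connected subtree. Here vertex 3 appears in no bag, so the decomposition is invalid.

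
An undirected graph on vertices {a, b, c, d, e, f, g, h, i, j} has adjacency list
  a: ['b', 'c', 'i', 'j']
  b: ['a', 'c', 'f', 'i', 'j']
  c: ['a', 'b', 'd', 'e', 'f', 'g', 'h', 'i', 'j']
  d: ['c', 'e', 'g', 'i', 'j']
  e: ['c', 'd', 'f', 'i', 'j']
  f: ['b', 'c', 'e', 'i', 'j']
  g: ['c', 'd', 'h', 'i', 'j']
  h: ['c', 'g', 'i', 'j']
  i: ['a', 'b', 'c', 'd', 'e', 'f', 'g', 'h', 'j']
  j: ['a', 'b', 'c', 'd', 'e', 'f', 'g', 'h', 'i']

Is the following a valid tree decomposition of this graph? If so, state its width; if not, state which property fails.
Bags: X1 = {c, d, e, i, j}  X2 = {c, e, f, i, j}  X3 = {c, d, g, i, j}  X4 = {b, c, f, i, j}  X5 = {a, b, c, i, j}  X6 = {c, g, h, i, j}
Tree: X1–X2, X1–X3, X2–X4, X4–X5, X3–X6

Yes; width 4.

Checking the three conditions: (i) the bags cover all of {a, b, c, d, e, f, g, h, i, j}; (ii) for each edge, some bag contains both endpoints; (iii) the bags containing any fixed vertex form a subtree. All hold, so the decomposition is valid with width 5 − 1 = 4.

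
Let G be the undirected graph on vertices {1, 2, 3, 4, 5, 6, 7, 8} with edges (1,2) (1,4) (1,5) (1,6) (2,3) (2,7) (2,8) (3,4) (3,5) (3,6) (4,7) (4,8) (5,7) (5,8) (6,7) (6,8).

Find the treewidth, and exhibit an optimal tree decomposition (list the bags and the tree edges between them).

Treewidth 4.
One optimal decomposition is:
Bags: B1 = {1, 3, 5, 7, 8}  B2 = {1, 3, 6, 7, 8}  B3 = {1, 3, 4, 7, 8}  B4 = {1, 2, 3, 7, 8}
Tree: B1–B2, B2–B3, B3–B4

Every bag has size at most 5, so the width is 5 − 1 = 4 and tw(G) ≤ 4. For the lower bound: the 5 vertex sets {5,8}, {6,7}, {1,4}, {3}, {2} are disjoint, each induces a connected subgraph, and every pair is joined by at least one edge of G. Contracting each set to a single vertex therefore yields K_{5} as a minor, and since treewidth is minor-monotone, tw(G) ≥ tw(K_{5}) = 4. The upper and lower bounds meet at 4, so that is the treewidth.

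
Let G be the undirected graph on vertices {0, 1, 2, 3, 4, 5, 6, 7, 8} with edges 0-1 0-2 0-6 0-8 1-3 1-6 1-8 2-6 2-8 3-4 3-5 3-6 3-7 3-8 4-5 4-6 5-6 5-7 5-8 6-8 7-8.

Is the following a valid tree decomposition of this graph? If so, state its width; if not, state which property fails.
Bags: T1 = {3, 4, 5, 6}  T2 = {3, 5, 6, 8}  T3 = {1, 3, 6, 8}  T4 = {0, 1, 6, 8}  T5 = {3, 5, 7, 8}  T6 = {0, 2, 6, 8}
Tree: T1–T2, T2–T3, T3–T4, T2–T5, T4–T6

Yes; width 3.

Vertex coverage: the bags together contain {0, 1, 2, 3, 4, 5, 6, 7, 8}, the full vertex set. Edge coverage: each edge of G has both endpoints in at least one bag. Running intersection: for every vertex, the bags containing it form a connected subtree. All three properties hold, so this is a valid tree decomposition of width max|bag| − 1 = 3, and hence tw(G) ≤ 3.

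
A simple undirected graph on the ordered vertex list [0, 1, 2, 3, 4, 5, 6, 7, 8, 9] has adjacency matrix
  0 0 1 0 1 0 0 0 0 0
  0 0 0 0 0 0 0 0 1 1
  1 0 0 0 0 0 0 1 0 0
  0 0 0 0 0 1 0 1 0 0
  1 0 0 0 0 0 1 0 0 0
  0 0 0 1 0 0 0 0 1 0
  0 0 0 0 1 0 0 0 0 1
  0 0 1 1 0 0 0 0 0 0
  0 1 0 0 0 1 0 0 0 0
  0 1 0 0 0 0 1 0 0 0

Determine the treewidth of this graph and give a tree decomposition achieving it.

Each bag holds 3 vertices, so the decomposition has width 2, which upper-bounds the treewidth. The edges 4–0–2–7–3–5–8–1–9–6–4 form a cycle, so G is not a tree and its treewidth is at least 2. Therefore the treewidth is 2.

Treewidth 2.
Bags: B1 = {0, 2, 4}  B2 = {2, 4, 7}  B3 = {3, 4, 7}  B4 = {3, 4, 5}  B5 = {4, 5, 8}  B6 = {1, 4, 8}  B7 = {1, 4, 9}  B8 = {4, 6, 9}
Tree: B1–B2, B2–B3, B3–B4, B4–B5, B5–B6, B6–B7, B7–B8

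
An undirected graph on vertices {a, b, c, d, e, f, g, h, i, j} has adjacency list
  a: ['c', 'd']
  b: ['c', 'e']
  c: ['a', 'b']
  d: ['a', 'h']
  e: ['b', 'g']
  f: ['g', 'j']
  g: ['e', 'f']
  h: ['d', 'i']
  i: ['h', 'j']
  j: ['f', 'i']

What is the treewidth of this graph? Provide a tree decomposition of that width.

The largest bag has 3 vertices, giving width 2; this decomposition certifies tw(G) ≤ 2. The edges j–f–g–e–b–c–a–d–h–i–j form a cycle, so G is not a tree and its treewidth is at least 2. Therefore the treewidth is 2.

Treewidth 2.
Bags: B1 = {f, g, j}  B2 = {e, g, j}  B3 = {b, e, j}  B4 = {b, c, j}  B5 = {a, c, j}  B6 = {a, d, j}  B7 = {d, h, j}  B8 = {h, i, j}
Tree: B1–B2, B2–B3, B3–B4, B4–B5, B5–B6, B6–B7, B7–B8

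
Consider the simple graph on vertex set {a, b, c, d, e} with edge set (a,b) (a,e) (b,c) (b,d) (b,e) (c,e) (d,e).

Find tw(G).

A width-2 tree decomposition is:
Bags: B1 = {a, b, e}  B2 = {b, d, e}  B3 = {b, c, e}
Tree: B1–B2, B2–B3
Each bag holds 3 vertices, so the decomposition has width 2, which upper-bounds the treewidth. For the lower bound, the 3 vertices {b, d, e} are pairwise adjacent, and any tree decomposition puts a clique entirely inside one bag — forcing width ≥ 2. The upper and lower bounds meet at 2, so that is the treewidth.

2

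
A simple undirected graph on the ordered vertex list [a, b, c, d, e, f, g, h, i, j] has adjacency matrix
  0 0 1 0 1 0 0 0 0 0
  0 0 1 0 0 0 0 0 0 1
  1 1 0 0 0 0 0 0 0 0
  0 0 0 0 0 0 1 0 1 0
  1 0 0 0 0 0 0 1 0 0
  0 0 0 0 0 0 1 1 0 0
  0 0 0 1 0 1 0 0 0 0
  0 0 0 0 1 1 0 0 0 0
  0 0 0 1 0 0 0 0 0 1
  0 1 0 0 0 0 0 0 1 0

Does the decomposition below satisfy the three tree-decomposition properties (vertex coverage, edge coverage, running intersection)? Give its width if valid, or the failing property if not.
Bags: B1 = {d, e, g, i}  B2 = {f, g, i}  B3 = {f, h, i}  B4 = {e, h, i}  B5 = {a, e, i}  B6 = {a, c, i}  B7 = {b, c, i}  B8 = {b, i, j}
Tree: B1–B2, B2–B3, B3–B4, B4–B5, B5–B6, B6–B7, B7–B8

No — bags containing vertex e are not connected in the tree.

A tree decomposition must satisfy three properties: every vertex lies in some bag; for every edge, both endpoints lie together in some bag; and for every vertex, the bags containing it form a connected subtree. Here bags containing vertex e are not connected in the tree, so the decomposition is invalid.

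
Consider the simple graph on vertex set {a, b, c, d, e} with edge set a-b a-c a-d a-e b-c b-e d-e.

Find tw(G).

A width-2 tree decomposition is:
Bags: B1 = {a, b, c}  B2 = {a, b, e}  B3 = {a, d, e}
Tree: B1–B2, B2–B3
The largest bag has 3 vertices, giving width 2; this decomposition certifies tw(G) ≤ 2. For the lower bound, the 3 vertices {a, d, e} are pairwise adjacent, and any tree decomposition puts a clique entirely inside one bag — forcing width ≥ 2. Combining the bounds, tw(G) = 2.

2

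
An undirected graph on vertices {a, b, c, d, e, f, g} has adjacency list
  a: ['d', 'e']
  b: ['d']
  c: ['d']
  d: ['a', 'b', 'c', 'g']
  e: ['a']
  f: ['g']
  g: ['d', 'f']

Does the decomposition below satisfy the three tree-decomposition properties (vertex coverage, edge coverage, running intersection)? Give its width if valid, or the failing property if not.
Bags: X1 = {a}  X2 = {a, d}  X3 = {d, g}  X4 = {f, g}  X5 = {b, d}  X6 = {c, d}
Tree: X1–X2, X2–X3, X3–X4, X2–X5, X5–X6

No — vertex e appears in no bag.

A tree decomposition must satisfy three properties: every vertex lies in some bag; for every edge, both endpoints lie together in some bag; and for every vertex, the bags containing it form a connected subtree. Here vertex e appears in no bag, so the decomposition is invalid.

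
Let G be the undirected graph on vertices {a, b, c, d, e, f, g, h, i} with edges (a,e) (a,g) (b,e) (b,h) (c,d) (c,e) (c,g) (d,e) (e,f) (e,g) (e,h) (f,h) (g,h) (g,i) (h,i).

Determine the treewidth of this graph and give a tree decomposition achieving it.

Treewidth 2.
One such decomposition:
Bags: B1 = {c, e, g}  B2 = {a, e, g}  B3 = {e, g, h}  B4 = {b, e, h}  B5 = {c, d, e}  B6 = {g, h, i}  B7 = {e, f, h}
Tree: B1–B2, B1–B3, B3–B4, B1–B5, B3–B6, B3–B7

Each bag holds 3 vertices, so the decomposition has width 2, which upper-bounds the treewidth. Conversely, {c, d, e} is a clique of size 3, and the vertices of any clique must share a bag in every tree decomposition; so some bag has ≥ 3 vertices and tw(G) ≥ 2. The upper and lower bounds meet at 2, so that is the treewidth.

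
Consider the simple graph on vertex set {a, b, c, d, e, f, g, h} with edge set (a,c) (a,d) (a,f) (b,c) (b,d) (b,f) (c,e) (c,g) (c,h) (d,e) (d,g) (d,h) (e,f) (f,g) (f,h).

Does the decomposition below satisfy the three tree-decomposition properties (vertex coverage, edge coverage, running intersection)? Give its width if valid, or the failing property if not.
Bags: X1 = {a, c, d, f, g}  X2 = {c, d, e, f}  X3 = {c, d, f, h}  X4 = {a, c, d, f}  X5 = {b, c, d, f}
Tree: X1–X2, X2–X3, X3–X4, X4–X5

A tree decomposition must satisfy three properties: every vertex lies in some bag; for every edge, both endpoints lie together in some bag; and for every vertex, the bags containing it form a connected subtree. Here bags containing vertex a are not connected in the tree, so the decomposition is invalid.

No — bags containing vertex a are not connected in the tree.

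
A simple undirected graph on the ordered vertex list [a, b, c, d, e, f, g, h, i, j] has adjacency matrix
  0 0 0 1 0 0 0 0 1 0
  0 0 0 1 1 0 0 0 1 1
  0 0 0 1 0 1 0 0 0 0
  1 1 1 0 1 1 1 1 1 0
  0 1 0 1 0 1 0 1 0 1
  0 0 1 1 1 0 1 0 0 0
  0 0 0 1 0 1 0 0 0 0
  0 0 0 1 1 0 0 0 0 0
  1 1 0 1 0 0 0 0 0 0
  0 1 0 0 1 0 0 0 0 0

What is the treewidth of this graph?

2

A width-2 tree decomposition is:
Bags: B1 = {d, e, f}  B2 = {d, f, g}  B3 = {b, d, e}  B4 = {d, e, h}  B5 = {c, d, f}  B6 = {b, e, j}  B7 = {b, d, i}  B8 = {a, d, i}
Tree: B1–B2, B1–B3, B1–B4, B1–B5, B3–B6, B3–B7, B7–B8
Each bag holds 3 vertices, so the decomposition has width 2, which upper-bounds the treewidth. For the lower bound, the 3 vertices {d, f, g} are pairwise adjacent, and any tree decomposition puts a clique entirely inside one bag — forcing width ≥ 2. Combining the bounds, tw(G) = 2.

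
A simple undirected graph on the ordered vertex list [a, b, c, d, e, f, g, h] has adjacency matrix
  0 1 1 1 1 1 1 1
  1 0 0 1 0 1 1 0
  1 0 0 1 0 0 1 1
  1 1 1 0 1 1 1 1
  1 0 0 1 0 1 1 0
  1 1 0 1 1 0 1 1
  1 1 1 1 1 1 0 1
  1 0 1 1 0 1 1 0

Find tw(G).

A width-4 tree decomposition is:
Bags: B1 = {a, d, f, g, h}  B2 = {a, d, e, f, g}  B3 = {a, b, d, f, g}  B4 = {a, c, d, g, h}
Tree: B1–B2, B2–B3, B1–B4
The largest bag has 5 vertices, giving width 4; this decomposition certifies tw(G) ≤ 4. For the lower bound, the 5 vertices {a, c, d, g, h} are pairwise adjacent, and any tree decomposition puts a clique entirely inside one bag — forcing width ≥ 4. Combining the bounds, tw(G) = 4.

4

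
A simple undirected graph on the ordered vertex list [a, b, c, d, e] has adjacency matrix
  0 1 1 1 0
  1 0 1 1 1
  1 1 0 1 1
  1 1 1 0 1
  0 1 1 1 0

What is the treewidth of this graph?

A width-3 tree decomposition is:
Bags: B1 = {a, b, c, d}  B2 = {b, c, d, e}
Tree: B1–B2
Each bag holds 4 vertices, so the decomposition has width 3, which upper-bounds the treewidth. For the lower bound, the 4 vertices {b, c, d, e} are pairwise adjacent, and any tree decomposition puts a clique entirely inside one bag — forcing width ≥ 3. The upper and lower bounds meet at 3, so that is the treewidth.

3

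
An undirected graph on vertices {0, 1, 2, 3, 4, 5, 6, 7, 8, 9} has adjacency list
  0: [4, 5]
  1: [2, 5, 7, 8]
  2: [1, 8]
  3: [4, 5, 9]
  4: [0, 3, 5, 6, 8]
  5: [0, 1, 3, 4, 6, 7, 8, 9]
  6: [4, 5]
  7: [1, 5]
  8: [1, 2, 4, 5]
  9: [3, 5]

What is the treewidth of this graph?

A width-2 tree decomposition is:
Bags: B1 = {4, 5, 8}  B2 = {3, 4, 5}  B3 = {1, 5, 8}  B4 = {1, 5, 7}  B5 = {0, 4, 5}  B6 = {4, 5, 6}  B7 = {3, 5, 9}  B8 = {1, 2, 8}
Tree: B1–B2, B1–B3, B3–B4, B1–B5, B2–B6, B2–B7, B3–B8
Each bag holds 3 vertices, so the decomposition has width 2, which upper-bounds the treewidth. For the lower bound, the 3 vertices {1, 2, 8} are pairwise adjacent, and any tree decomposition puts a clique entirely inside one bag — forcing width ≥ 2. Hence tw(G) = 2 exactly.

2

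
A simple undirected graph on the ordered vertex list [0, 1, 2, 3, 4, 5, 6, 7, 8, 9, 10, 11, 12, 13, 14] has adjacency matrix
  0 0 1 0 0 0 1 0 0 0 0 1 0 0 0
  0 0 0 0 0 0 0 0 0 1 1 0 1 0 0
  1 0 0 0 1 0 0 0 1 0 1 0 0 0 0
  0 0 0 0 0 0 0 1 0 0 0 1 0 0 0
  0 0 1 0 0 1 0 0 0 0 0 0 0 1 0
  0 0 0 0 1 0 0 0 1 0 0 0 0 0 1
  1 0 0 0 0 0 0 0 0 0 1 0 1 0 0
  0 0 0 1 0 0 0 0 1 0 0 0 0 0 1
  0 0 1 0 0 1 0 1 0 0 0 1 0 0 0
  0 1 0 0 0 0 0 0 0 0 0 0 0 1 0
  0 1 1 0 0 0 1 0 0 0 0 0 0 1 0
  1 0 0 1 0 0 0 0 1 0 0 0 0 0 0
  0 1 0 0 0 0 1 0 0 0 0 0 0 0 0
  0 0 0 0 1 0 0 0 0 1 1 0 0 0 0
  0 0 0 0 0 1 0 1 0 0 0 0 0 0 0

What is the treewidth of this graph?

3

A width-3 tree decomposition is:
Bags: B1 = {3, 5, 7, 14}  B2 = {3, 5, 7, 8}  B3 = {3, 5, 8, 11}  B4 = {4, 5, 8, 11}  B5 = {2, 4, 8, 11}  B6 = {0, 2, 4, 11}  B7 = {0, 2, 4, 13}  B8 = {0, 2, 10, 13}  B9 = {0, 6, 10, 13}  B10 = {6, 9, 10, 13}  B11 = {1, 6, 9, 10}  B12 = {1, 6, 9, 12}
Tree: B1–B2, B2–B3, B3–B4, B4–B5, B5–B6, B6–B7, B7–B8, B8–B9, B9–B10, B10–B11, B11–B12
The largest bag has 4 vertices, giving width 3; this decomposition certifies tw(G) ≤ 3. For the lower bound: the 4 vertex sets {3,7,14}, {5}, {8}, {0,2,4,11} are disjoint, each induces a connected subgraph, and every pair is joined by at least one edge of G. Contracting each set to a single vertex therefore yields K_{4} as a minor, and since treewidth is minor-monotone, tw(G) ≥ tw(K_{4}) = 3. Hence tw(G) = 3 exactly.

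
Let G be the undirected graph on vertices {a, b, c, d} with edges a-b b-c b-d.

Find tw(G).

1

A width-1 tree decomposition is:
Bags: B1 = {a, b}  B2 = {b, c}  B3 = {b, d}
Tree: B1–B2, B1–B3
The largest bag has 2 vertices, giving width 1; this decomposition certifies tw(G) ≤ 1. Any graph with an edge has treewidth ≥ 1, and G has the edge b–a. Combining the bounds, tw(G) = 1.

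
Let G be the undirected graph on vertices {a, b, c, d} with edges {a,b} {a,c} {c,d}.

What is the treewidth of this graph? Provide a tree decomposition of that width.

Treewidth 1.
One such decomposition:
Bags: B1 = {c, d}  B2 = {a, c}  B3 = {a, b}
Tree: B1–B2, B2–B3

The largest bag has 2 vertices, giving width 1; this decomposition certifies tw(G) ≤ 1. Any graph with an edge has treewidth ≥ 1, and G has the edge d–c. Therefore the treewidth is 1.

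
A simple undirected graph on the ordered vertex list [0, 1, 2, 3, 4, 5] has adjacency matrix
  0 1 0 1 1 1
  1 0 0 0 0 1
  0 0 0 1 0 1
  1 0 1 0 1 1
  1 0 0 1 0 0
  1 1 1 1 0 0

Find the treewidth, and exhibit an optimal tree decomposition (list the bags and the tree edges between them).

Each bag holds 3 vertices, so the decomposition has width 2, which upper-bounds the treewidth. Conversely, {0, 1, 5} is a clique of size 3, and the vertices of any clique must share a bag in every tree decomposition; so some bag has ≥ 3 vertices and tw(G) ≥ 2. Combining the bounds, tw(G) = 2.

Treewidth 2.
One such decomposition:
Bags: B1 = {0, 3, 5}  B2 = {0, 1, 5}  B3 = {0, 3, 4}  B4 = {2, 3, 5}
Tree: B1–B2, B1–B3, B1–B4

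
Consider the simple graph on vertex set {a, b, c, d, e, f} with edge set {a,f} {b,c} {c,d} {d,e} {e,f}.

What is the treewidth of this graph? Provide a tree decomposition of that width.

Treewidth 1.
Bags: B1 = {a, f}  B2 = {e, f}  B3 = {d, e}  B4 = {c, d}  B5 = {b, c}
Tree: B1–B2, B2–B3, B3–B4, B4–B5

The largest bag has 2 vertices, giving width 1; this decomposition certifies tw(G) ≤ 1. Since G has at least one edge (e.g. a–f), it is not an edgeless graph, so tw(G) ≥ 1. Combining the bounds, tw(G) = 1.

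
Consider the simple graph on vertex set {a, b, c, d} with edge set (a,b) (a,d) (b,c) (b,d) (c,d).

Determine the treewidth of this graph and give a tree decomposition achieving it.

Every bag has size at most 3, so the width is 3 − 1 = 2 and tw(G) ≤ 2. On the other hand G contains the 3-clique {b, c, d}. A clique must lie in a single bag of any decomposition, so no decomposition can have width below 2. Therefore the treewidth is 2.

Treewidth 2.
One such decomposition:
Bags: B1 = {b, c, d}  B2 = {a, b, d}
Tree: B1–B2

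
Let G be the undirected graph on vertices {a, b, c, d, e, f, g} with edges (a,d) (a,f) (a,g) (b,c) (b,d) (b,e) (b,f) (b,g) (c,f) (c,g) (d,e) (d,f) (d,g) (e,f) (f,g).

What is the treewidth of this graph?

A width-3 tree decomposition is:
Bags: B1 = {b, d, f, g}  B2 = {a, d, f, g}  B3 = {b, c, f, g}  B4 = {b, d, e, f}
Tree: B1–B2, B1–B3, B1–B4
Every bag has size at most 4, so the width is 4 − 1 = 3 and tw(G) ≤ 3. Conversely, {a, d, f, g} is a clique of size 4, and the vertices of any clique must share a bag in every tree decomposition; so some bag has ≥ 4 vertices and tw(G) ≥ 3. Combining the bounds, tw(G) = 3.

3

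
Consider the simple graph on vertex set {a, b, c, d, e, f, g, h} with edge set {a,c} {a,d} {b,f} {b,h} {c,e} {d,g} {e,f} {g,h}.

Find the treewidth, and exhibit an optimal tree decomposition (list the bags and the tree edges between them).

Treewidth 2.
Bags: B1 = {b, f, h}  B2 = {e, f, h}  B3 = {c, e, h}  B4 = {a, c, h}  B5 = {a, d, h}  B6 = {d, g, h}
Tree: B1–B2, B2–B3, B3–B4, B4–B5, B5–B6

The largest bag has 3 vertices, giving width 2; this decomposition certifies tw(G) ≤ 2. For the lower bound, G contains the cycle h–b–f–e–c–a–d–g–h, so G is not a forest; only forests have treewidth ≤ 1, hence tw(G) ≥ 2. Combining the bounds, tw(G) = 2.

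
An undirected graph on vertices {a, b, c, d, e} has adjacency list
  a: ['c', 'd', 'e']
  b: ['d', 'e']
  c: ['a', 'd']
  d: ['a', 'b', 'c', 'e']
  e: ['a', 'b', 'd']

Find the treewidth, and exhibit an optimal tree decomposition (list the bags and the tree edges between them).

Every bag has size at most 3, so the width is 3 − 1 = 2 and tw(G) ≤ 2. For the lower bound, the 3 vertices {a, d, e} are pairwise adjacent, and any tree decomposition puts a clique entirely inside one bag — forcing width ≥ 2. Hence tw(G) = 2 exactly.

Treewidth 2.
One optimal decomposition is:
Bags: B1 = {b, d, e}  B2 = {a, d, e}  B3 = {a, c, d}
Tree: B1–B2, B2–B3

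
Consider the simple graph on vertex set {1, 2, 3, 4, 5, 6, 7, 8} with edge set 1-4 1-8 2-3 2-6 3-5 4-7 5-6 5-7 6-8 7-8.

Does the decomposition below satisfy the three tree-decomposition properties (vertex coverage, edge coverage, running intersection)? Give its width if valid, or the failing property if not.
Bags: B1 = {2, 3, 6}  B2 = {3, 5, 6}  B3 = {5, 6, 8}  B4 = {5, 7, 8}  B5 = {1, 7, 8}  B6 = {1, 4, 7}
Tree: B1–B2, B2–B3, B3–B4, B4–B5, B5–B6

Yes; width 2.

Checking the three conditions: (i) the bags cover all of {1, 2, 3, 4, 5, 6, 7, 8}; (ii) for each edge, some bag contains both endpoints; (iii) the bags containing any fixed vertex form a subtree. All hold, so the decomposition is valid with width 3 − 1 = 2.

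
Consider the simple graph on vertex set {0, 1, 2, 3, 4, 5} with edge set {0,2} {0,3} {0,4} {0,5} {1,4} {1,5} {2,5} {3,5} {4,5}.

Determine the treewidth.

A width-2 tree decomposition is:
Bags: B1 = {1, 4, 5}  B2 = {0, 4, 5}  B3 = {0, 3, 5}  B4 = {0, 2, 5}
Tree: B1–B2, B2–B3, B2–B4
The largest bag has 3 vertices, giving width 2; this decomposition certifies tw(G) ≤ 2. For the lower bound, the 3 vertices {0, 2, 5} are pairwise adjacent, and any tree decomposition puts a clique entirely inside one bag — forcing width ≥ 2. Therefore the treewidth is 2.

2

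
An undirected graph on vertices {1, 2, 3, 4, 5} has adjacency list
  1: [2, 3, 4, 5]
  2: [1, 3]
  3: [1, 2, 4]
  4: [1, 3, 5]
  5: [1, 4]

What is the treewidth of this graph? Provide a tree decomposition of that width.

Every bag has size at most 3, so the width is 3 − 1 = 2 and tw(G) ≤ 2. On the other hand G contains the 3-clique {1, 2, 3}. A clique must lie in a single bag of any decomposition, so no decomposition can have width below 2. Combining the bounds, tw(G) = 2.

Treewidth 2.
Bags: B1 = {1, 4, 5}  B2 = {1, 3, 4}  B3 = {1, 2, 3}
Tree: B1–B2, B2–B3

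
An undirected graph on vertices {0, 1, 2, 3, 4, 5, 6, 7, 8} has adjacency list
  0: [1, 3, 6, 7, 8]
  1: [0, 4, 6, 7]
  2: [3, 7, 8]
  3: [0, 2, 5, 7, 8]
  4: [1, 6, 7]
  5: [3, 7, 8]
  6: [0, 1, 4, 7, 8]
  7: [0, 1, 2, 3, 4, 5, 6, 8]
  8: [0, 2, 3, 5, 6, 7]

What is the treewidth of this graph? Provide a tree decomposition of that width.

Each bag holds 4 vertices, so the decomposition has width 3, which upper-bounds the treewidth. On the other hand G contains the 4-clique {0, 3, 7, 8}. A clique must lie in a single bag of any decomposition, so no decomposition can have width below 3. Therefore the treewidth is 3.

Treewidth 3.
One such decomposition:
Bags: B1 = {0, 6, 7, 8}  B2 = {0, 3, 7, 8}  B3 = {0, 1, 6, 7}  B4 = {3, 5, 7, 8}  B5 = {1, 4, 6, 7}  B6 = {2, 3, 7, 8}
Tree: B1–B2, B1–B3, B2–B4, B3–B5, B2–B6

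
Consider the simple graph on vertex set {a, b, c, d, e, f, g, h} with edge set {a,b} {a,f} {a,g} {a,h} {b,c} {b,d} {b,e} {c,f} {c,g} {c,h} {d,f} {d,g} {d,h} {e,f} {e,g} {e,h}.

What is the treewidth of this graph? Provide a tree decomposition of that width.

Each bag holds 5 vertices, so the decomposition has width 4, which upper-bounds the treewidth. For the lower bound: the 5 vertex sets {d,g}, {c,h}, {e,f}, {a}, {b} are disjoint, each induces a connected subgraph, and every pair is joined by at least one edge of G. Contracting each set to a single vertex therefore yields K_{5} as a minor, and since treewidth is minor-monotone, tw(G) ≥ tw(K_{5}) = 4. The upper and lower bounds meet at 4, so that is the treewidth.

Treewidth 4.
Bags: B1 = {a, c, d, e, g}  B2 = {a, c, d, e, h}  B3 = {a, c, d, e, f}  B4 = {a, b, c, d, e}
Tree: B1–B2, B2–B3, B3–B4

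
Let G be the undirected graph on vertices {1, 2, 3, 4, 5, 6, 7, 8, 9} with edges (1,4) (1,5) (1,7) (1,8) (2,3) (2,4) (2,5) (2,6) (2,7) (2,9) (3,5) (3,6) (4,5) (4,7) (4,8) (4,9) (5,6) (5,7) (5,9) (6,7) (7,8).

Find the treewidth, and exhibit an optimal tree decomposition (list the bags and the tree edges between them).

Treewidth 3.
Bags: B1 = {2, 4, 5, 7}  B2 = {2, 4, 5, 9}  B3 = {2, 5, 6, 7}  B4 = {2, 3, 5, 6}  B5 = {1, 4, 5, 7}  B6 = {1, 4, 7, 8}
Tree: B1–B2, B1–B3, B3–B4, B1–B5, B5–B6

Every bag has size at most 4, so the width is 4 − 1 = 3 and tw(G) ≤ 3. Conversely, {1, 4, 7, 8} is a clique of size 4, and the vertices of any clique must share a bag in every tree decomposition; so some bag has ≥ 4 vertices and tw(G) ≥ 3. Combining the bounds, tw(G) = 3.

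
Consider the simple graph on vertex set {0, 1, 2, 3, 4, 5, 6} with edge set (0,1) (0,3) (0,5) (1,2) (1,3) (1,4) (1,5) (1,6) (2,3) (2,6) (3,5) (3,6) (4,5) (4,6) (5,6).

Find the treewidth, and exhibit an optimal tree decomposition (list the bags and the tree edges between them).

Each bag holds 4 vertices, so the decomposition has width 3, which upper-bounds the treewidth. Conversely, {1, 2, 3, 6} is a clique of size 4, and the vertices of any clique must share a bag in every tree decomposition; so some bag has ≥ 4 vertices and tw(G) ≥ 3. Hence tw(G) = 3 exactly.

Treewidth 3.
Bags: B1 = {1, 3, 5, 6}  B2 = {0, 1, 3, 5}  B3 = {1, 4, 5, 6}  B4 = {1, 2, 3, 6}
Tree: B1–B2, B1–B3, B1–B4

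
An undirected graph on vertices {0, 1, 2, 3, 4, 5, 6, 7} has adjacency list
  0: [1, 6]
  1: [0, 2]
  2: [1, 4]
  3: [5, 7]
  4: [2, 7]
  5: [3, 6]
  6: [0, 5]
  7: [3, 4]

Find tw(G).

A width-2 tree decomposition is:
Bags: B1 = {3, 4, 7}  B2 = {2, 3, 4}  B3 = {1, 2, 3}  B4 = {0, 1, 3}  B5 = {0, 3, 6}  B6 = {3, 5, 6}
Tree: B1–B2, B2–B3, B3–B4, B4–B5, B5–B6
The largest bag has 3 vertices, giving width 2; this decomposition certifies tw(G) ≤ 2. The edges 3–7–4–2–1–0–6–5–3 form a cycle, so G is not a tree and its treewidth is at least 2. Therefore the treewidth is 2.

2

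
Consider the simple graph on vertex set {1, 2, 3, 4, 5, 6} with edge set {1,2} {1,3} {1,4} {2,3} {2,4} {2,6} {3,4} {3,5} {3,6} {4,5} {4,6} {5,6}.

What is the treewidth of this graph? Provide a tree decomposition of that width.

The largest bag has 4 vertices, giving width 3; this decomposition certifies tw(G) ≤ 3. Conversely, {1, 2, 3, 4} is a clique of size 4, and the vertices of any clique must share a bag in every tree decomposition; so some bag has ≥ 4 vertices and tw(G) ≥ 3. The upper and lower bounds meet at 3, so that is the treewidth.

Treewidth 3.
Bags: B1 = {2, 3, 4, 6}  B2 = {1, 2, 3, 4}  B3 = {3, 4, 5, 6}
Tree: B1–B2, B1–B3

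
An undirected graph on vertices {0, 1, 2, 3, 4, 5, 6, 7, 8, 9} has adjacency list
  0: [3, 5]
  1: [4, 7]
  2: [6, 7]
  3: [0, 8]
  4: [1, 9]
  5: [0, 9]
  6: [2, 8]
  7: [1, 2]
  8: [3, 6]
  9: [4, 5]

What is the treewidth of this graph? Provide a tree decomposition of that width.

Every bag has size at most 3, so the width is 3 − 1 = 2 and tw(G) ≤ 2. Since 0–5–9–4–1–7–2–6–8–3–0 is a cycle in G, G is not acyclic. Forests are exactly the graphs of treewidth ≤ 1, so tw(G) ≥ 2. Combining the bounds, tw(G) = 2.

Treewidth 2.
One optimal decomposition is:
Bags: B1 = {0, 5, 9}  B2 = {0, 4, 9}  B3 = {0, 1, 4}  B4 = {0, 1, 7}  B5 = {0, 2, 7}  B6 = {0, 2, 6}  B7 = {0, 6, 8}  B8 = {0, 3, 8}
Tree: B1–B2, B2–B3, B3–B4, B4–B5, B5–B6, B6–B7, B7–B8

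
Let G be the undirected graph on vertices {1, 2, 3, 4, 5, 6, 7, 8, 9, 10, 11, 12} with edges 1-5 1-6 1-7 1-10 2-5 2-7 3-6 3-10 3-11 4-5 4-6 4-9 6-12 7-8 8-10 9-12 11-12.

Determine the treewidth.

3

A width-3 tree decomposition is:
Bags: B1 = {2, 7, 8, 10}  B2 = {1, 2, 7, 10}  B3 = {1, 2, 5, 10}  B4 = {1, 3, 5, 10}  B5 = {1, 3, 5, 6}  B6 = {3, 4, 5, 6}  B7 = {3, 4, 6, 11}  B8 = {4, 6, 11, 12}  B9 = {4, 9, 11, 12}
Tree: B1–B2, B2–B3, B3–B4, B4–B5, B5–B6, B6–B7, B7–B8, B8–B9
Each bag holds 4 vertices, so the decomposition has width 3, which upper-bounds the treewidth. For the lower bound: the 4 vertex sets {2,7,8}, {10}, {1}, {3,4,5,6} are disjoint, each induces a connected subgraph, and every pair is joined by at least one edge of G. Contracting each set to a single vertex therefore yields K_{4} as a minor, and since treewidth is minor-monotone, tw(G) ≥ tw(K_{4}) = 3. Hence tw(G) = 3 exactly.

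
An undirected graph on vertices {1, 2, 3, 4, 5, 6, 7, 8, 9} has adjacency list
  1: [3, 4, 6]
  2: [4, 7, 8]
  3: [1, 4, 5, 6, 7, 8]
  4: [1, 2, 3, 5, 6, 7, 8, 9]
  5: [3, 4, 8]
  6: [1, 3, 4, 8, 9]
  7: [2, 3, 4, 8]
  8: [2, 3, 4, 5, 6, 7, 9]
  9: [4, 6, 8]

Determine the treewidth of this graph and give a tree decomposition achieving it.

Treewidth 3.
One optimal decomposition is:
Bags: B1 = {1, 3, 4, 6}  B2 = {3, 4, 6, 8}  B3 = {3, 4, 7, 8}  B4 = {2, 4, 7, 8}  B5 = {4, 6, 8, 9}  B6 = {3, 4, 5, 8}
Tree: B1–B2, B2–B3, B3–B4, B2–B5, B3–B6

Every bag has size at most 4, so the width is 4 − 1 = 3 and tw(G) ≤ 3. Conversely, {4, 6, 8, 9} is a clique of size 4, and the vertices of any clique must share a bag in every tree decomposition; so some bag has ≥ 4 vertices and tw(G) ≥ 3. Hence tw(G) = 3 exactly.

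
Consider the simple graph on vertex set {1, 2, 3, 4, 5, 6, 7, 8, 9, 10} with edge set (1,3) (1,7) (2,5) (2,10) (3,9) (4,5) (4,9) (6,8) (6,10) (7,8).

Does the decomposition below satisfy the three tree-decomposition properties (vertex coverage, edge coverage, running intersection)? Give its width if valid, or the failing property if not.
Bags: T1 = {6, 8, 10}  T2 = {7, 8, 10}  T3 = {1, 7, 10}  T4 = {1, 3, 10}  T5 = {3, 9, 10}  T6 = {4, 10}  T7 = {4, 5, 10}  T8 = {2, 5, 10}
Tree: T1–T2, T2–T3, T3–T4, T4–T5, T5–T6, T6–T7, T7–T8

No — edge (9,4) lies in no bag.

A tree decomposition must satisfy three properties: every vertex lies in some bag; for every edge, both endpoints lie together in some bag; and for every vertex, the bags containing it form a connected subtree. Here edge (9,4) lies in no bag, so the decomposition is invalid.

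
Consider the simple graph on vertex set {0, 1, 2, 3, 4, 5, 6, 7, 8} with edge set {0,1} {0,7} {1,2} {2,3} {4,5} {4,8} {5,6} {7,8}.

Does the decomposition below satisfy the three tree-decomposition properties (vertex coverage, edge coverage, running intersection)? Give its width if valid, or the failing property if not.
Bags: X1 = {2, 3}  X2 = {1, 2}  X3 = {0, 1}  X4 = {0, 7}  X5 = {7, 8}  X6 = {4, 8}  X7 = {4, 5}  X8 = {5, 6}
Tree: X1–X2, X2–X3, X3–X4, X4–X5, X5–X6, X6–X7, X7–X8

Yes; width 1.

Every vertex of G appears in some bag (union = {0, 1, 2, 3, 4, 5, 6, 7, 8}); every edge is covered by a bag; and for each vertex v the set of bags containing v is connected in the bag tree. The decomposition is therefore valid. The largest bag has 2 vertices, so the width is 1.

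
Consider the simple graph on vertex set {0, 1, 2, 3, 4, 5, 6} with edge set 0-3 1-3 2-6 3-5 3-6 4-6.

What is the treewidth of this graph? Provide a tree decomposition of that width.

Each bag holds 2 vertices, so the decomposition has width 1, which upper-bounds the treewidth. Since G has at least one edge (e.g. 1–3), it is not an edgeless graph, so tw(G) ≥ 1. Hence tw(G) = 1 exactly.

Treewidth 1.
One optimal decomposition is:
Bags: B1 = {1, 3}  B2 = {3, 6}  B3 = {4, 6}  B4 = {0, 3}  B5 = {3, 5}  B6 = {2, 6}
Tree: B1–B2, B2–B3, B1–B4, B1–B5, B3–B6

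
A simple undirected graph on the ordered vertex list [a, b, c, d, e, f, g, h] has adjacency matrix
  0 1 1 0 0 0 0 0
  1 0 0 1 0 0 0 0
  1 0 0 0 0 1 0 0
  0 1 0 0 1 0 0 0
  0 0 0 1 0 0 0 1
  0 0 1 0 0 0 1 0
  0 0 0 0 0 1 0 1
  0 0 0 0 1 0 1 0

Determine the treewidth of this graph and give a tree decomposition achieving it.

Treewidth 2.
One such decomposition:
Bags: B1 = {a, c, f}  B2 = {a, b, f}  B3 = {b, d, f}  B4 = {d, e, f}  B5 = {e, f, h}  B6 = {f, g, h}
Tree: B1–B2, B2–B3, B3–B4, B4–B5, B5–B6

Each bag holds 3 vertices, so the decomposition has width 2, which upper-bounds the treewidth. Since f–c–a–b–d–e–h–g–f is a cycle in G, G is not acyclic. Forests are exactly the graphs of treewidth ≤ 1, so tw(G) ≥ 2. Hence tw(G) = 2 exactly.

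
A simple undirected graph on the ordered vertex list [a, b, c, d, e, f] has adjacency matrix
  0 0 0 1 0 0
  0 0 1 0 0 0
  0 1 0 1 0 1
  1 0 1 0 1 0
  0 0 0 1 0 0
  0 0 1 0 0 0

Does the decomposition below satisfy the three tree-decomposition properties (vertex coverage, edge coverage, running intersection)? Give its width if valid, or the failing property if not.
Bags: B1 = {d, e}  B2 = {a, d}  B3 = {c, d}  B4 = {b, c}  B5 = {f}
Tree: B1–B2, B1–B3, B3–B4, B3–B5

No — edge (c,f) lies in no bag.

A tree decomposition must satisfy three properties: every vertex lies in some bag; for every edge, both endpoints lie together in some bag; and for every vertex, the bags containing it form a connected subtree. Here edge (c,f) lies in no bag, so the decomposition is invalid.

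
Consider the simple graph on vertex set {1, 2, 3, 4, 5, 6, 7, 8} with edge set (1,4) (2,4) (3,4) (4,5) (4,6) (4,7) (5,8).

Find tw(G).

1

A width-1 tree decomposition is:
Bags: B1 = {3, 4}  B2 = {4, 7}  B3 = {4, 5}  B4 = {4, 6}  B5 = {1, 4}  B6 = {5, 8}  B7 = {2, 4}
Tree: B1–B2, B2–B3, B1–B4, B2–B5, B3–B6, B5–B7
Every bag has size at most 2, so the width is 2 − 1 = 1 and tw(G) ≤ 1. Since G has at least one edge (e.g. 4–3), it is not an edgeless graph, so tw(G) ≥ 1. Hence tw(G) = 1 exactly.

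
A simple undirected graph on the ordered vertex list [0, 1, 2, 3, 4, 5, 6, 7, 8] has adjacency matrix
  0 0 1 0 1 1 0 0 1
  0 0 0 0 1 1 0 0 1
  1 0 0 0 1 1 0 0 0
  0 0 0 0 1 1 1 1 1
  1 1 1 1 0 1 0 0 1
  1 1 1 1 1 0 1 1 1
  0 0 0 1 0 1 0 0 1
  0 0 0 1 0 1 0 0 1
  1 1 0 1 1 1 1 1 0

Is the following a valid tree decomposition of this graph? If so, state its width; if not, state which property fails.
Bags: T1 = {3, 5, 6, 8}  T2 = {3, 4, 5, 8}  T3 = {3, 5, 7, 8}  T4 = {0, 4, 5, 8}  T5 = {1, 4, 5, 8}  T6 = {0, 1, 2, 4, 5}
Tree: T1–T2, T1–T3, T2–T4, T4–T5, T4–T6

No — bags containing vertex 1 are not connected in the tree.

A tree decomposition must satisfy three properties: every vertex lies in some bag; for every edge, both endpoints lie together in some bag; and for every vertex, the bags containing it form a connected subtree. Here bags containing vertex 1 are not connected in the tree, so the decomposition is invalid.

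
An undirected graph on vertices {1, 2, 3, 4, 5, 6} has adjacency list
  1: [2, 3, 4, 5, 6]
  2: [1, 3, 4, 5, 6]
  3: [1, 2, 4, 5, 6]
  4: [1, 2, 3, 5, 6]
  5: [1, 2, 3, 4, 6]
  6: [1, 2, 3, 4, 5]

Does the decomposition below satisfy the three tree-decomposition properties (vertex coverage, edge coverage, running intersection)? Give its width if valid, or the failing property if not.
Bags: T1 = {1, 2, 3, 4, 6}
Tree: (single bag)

No — vertex 5 appears in no bag.

A tree decomposition must satisfy three properties: every vertex lies in some bag; for every edge, both endpoints lie together in some bag; and for every vertex, the bags containing it form a connected subtree. Here vertex 5 appears in no bag, so the decomposition is invalid.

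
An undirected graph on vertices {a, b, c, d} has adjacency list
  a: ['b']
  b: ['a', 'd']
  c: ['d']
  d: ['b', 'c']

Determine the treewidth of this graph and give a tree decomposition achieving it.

Treewidth 1.
One optimal decomposition is:
Bags: B1 = {a, b}  B2 = {b, d}  B3 = {c, d}
Tree: B1–B2, B2–B3

The largest bag has 2 vertices, giving width 1; this decomposition certifies tw(G) ≤ 1. Any graph with an edge has treewidth ≥ 1, and G has the edge a–b. The upper and lower bounds meet at 1, so that is the treewidth.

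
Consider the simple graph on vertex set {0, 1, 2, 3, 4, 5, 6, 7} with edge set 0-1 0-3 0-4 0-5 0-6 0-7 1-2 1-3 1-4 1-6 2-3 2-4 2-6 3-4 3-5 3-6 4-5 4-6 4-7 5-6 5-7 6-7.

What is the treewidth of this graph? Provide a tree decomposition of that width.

Treewidth 4.
One such decomposition:
Bags: B1 = {0, 1, 3, 4, 6}  B2 = {0, 3, 4, 5, 6}  B3 = {1, 2, 3, 4, 6}  B4 = {0, 4, 5, 6, 7}
Tree: B1–B2, B1–B3, B2–B4

Every bag has size at most 5, so the width is 5 − 1 = 4 and tw(G) ≤ 4. On the other hand G contains the 5-clique {0, 1, 3, 4, 6}. A clique must lie in a single bag of any decomposition, so no decomposition can have width below 4. The upper and lower bounds meet at 4, so that is the treewidth.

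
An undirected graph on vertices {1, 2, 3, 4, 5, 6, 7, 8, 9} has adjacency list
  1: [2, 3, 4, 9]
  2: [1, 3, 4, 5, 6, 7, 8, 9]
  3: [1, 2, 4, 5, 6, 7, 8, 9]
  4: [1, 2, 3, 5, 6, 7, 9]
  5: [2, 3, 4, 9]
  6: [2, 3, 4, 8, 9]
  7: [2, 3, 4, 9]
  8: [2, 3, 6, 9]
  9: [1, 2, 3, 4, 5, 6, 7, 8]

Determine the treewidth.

A width-4 tree decomposition is:
Bags: B1 = {1, 2, 3, 4, 9}  B2 = {2, 3, 4, 7, 9}  B3 = {2, 3, 4, 6, 9}  B4 = {2, 3, 6, 8, 9}  B5 = {2, 3, 4, 5, 9}
Tree: B1–B2, B1–B3, B3–B4, B2–B5
Every bag has size at most 5, so the width is 5 − 1 = 4 and tw(G) ≤ 4. For the lower bound, the 5 vertices {2, 3, 6, 8, 9} are pairwise adjacent, and any tree decomposition puts a clique entirely inside one bag — forcing width ≥ 4. Hence tw(G) = 4 exactly.

4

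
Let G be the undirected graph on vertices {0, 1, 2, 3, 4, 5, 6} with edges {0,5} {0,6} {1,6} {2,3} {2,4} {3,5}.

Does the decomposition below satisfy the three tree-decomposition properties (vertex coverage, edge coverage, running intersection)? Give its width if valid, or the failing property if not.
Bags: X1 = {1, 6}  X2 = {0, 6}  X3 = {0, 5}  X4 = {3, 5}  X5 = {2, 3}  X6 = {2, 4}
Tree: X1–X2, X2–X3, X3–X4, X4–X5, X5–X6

Vertex coverage: the bags together contain {0, 1, 2, 3, 4, 5, 6}, the full vertex set. Edge coverage: each edge of G has both endpoints in at least one bag. Running intersection: for every vertex, the bags containing it form a connected subtree. All three properties hold, so this is a valid tree decomposition of width max|bag| − 1 = 1, and hence tw(G) ≤ 1.

Yes; width 1.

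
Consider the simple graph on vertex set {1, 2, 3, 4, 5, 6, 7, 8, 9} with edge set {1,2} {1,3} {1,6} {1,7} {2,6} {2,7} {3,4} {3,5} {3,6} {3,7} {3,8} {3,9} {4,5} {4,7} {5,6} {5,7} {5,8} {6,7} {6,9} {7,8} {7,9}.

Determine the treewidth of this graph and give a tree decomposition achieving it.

Treewidth 3.
Bags: B1 = {3, 5, 7, 8}  B2 = {3, 4, 5, 7}  B3 = {3, 5, 6, 7}  B4 = {1, 3, 6, 7}  B5 = {3, 6, 7, 9}  B6 = {1, 2, 6, 7}
Tree: B1–B2, B2–B3, B3–B4, B3–B5, B4–B6

The largest bag has 4 vertices, giving width 3; this decomposition certifies tw(G) ≤ 3. Conversely, {1, 2, 6, 7} is a clique of size 4, and the vertices of any clique must share a bag in every tree decomposition; so some bag has ≥ 4 vertices and tw(G) ≥ 3. Hence tw(G) = 3 exactly.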